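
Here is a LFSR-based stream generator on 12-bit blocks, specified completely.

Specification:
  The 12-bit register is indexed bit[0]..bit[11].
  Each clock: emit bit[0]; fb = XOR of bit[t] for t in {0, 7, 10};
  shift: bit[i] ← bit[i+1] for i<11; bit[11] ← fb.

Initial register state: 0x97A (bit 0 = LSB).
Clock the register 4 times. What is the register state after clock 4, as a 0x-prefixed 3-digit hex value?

reg_0 = 0x97A
clock 1: out=0, reg = 0x4BD
clock 2: out=1, reg = 0xA5E
clock 3: out=0, reg = 0x52F
clock 4: out=1, reg = 0x297

0x297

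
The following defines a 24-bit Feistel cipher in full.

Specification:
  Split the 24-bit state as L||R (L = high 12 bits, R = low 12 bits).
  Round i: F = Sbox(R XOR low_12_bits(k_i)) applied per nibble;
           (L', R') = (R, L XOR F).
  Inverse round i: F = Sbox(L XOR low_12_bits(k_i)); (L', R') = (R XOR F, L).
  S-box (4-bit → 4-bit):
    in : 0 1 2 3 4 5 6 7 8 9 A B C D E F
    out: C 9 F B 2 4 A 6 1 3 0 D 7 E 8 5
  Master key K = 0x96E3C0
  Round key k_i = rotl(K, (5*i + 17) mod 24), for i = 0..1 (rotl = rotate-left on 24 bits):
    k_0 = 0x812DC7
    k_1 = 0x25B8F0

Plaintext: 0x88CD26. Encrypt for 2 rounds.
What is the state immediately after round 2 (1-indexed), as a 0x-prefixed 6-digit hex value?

s_0 = plaintext = 0x88CD26
s_1 = Round(s_0, k_0) = 0xD26405
s_2 = Round(s_1, k_1) = 0x405A72

0x405A72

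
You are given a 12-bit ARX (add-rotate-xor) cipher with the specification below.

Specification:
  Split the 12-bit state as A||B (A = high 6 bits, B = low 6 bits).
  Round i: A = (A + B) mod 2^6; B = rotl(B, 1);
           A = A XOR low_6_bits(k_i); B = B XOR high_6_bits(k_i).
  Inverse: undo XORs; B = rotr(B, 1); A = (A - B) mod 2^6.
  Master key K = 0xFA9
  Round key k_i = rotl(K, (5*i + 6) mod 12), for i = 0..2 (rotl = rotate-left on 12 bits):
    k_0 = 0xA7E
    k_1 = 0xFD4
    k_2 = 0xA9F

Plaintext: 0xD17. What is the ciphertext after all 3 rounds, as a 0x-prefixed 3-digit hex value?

s_0 = plaintext = 0xD17
s_1 = Round(s_0, k_0) = 0xD47
s_2 = Round(s_1, k_1) = 0xA31
s_3 = Round(s_2, k_2) = 0x189

0x189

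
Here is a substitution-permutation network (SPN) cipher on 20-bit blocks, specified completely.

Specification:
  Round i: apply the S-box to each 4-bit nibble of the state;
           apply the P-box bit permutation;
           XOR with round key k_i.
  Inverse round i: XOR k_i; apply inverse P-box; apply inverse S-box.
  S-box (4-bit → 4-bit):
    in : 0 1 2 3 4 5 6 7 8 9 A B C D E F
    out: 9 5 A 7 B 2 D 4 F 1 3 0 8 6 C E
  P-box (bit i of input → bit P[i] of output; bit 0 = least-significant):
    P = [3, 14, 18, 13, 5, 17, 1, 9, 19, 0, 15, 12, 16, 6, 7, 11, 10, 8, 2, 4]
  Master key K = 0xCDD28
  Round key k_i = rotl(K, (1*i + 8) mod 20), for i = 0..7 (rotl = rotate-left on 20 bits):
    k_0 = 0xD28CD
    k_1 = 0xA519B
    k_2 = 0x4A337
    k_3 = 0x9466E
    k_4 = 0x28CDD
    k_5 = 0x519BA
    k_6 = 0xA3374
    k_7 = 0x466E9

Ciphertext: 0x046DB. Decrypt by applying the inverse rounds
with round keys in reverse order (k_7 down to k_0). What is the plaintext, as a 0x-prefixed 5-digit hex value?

s_0 = ciphertext = 0x046DB
s_1 = InvRound(s_0, k_7) = 0xCBB1E
s_2 = InvRound(s_1, k_6) = 0xB2731
s_3 = InvRound(s_2, k_5) = 0x9E4F6
s_4 = InvRound(s_3, k_4) = 0xB0A34
s_5 = InvRound(s_4, k_3) = 0x02BDA
s_6 = InvRound(s_5, k_2) = 0x7FD91
s_7 = InvRound(s_6, k_1) = 0x90176
s_8 = InvRound(s_7, k_0) = 0x2E516

0x2E516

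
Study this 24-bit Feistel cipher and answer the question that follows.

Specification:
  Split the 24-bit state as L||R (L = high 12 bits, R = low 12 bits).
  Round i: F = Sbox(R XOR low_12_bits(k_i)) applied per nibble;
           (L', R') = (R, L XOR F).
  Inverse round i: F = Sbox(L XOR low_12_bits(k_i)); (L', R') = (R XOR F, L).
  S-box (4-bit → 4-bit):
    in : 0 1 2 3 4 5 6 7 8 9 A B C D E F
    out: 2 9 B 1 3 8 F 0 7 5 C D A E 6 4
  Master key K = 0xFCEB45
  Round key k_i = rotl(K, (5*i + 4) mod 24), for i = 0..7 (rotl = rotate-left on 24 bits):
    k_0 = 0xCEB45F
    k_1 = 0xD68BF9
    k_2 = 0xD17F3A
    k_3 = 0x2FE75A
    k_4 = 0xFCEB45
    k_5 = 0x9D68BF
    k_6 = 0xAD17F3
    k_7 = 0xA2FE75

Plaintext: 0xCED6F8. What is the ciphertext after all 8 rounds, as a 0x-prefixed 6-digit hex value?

s_0 = plaintext = 0xCED6F8
s_1 = Round(s_0, k_0) = 0x6F872D
s_2 = Round(s_1, k_1) = 0x72DC1B
s_3 = Round(s_2, k_2) = 0xC1B694
s_4 = Round(s_3, k_3) = 0x6945BD
s_5 = Round(s_4, k_4) = 0x5BD0D3
s_6 = Round(s_5, k_5) = 0x0D3247
s_7 = Round(s_6, k_6) = 0x247800
s_8 = Round(s_7, k_7) = 0x800D4F

0x800D4F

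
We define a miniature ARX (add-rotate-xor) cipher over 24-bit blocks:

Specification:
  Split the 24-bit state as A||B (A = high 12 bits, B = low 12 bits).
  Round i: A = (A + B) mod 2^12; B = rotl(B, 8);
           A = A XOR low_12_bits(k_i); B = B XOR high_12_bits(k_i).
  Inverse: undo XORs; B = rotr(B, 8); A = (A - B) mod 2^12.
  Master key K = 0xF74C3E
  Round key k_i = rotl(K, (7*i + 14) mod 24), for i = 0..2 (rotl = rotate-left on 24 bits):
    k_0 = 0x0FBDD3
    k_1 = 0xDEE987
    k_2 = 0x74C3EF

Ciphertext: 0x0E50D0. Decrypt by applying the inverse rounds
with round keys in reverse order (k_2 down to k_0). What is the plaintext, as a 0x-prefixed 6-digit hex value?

s_0 = ciphertext = 0x0E50D0
s_1 = InvRound(s_0, k_2) = 0x9439C7
s_2 = InvRound(s_1, k_1) = 0xE30294
s_3 = InvRound(s_2, k_0) = 0xCF16F2

0xCF16F2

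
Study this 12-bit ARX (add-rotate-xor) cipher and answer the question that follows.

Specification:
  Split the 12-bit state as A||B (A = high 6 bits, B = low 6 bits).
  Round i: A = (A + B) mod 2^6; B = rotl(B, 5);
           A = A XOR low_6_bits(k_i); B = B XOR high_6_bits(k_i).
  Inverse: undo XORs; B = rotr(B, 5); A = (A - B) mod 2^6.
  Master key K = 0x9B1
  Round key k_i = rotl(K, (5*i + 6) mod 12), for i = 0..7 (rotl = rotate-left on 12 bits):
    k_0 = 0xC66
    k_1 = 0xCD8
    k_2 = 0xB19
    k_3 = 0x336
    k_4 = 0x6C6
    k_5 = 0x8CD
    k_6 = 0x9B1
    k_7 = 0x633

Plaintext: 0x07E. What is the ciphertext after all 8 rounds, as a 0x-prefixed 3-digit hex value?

0xA65

s_0 = plaintext = 0x07E
s_1 = Round(s_0, k_0) = 0x66E
s_2 = Round(s_1, k_1) = 0x7E4
s_3 = Round(s_2, k_2) = 0x6BE
s_4 = Round(s_3, k_3) = 0xB93
s_5 = Round(s_4, k_4) = 0x1F2
s_6 = Round(s_5, k_5) = 0xD3A
s_7 = Round(s_6, k_6) = 0x7FB
s_8 = Round(s_7, k_7) = 0xA65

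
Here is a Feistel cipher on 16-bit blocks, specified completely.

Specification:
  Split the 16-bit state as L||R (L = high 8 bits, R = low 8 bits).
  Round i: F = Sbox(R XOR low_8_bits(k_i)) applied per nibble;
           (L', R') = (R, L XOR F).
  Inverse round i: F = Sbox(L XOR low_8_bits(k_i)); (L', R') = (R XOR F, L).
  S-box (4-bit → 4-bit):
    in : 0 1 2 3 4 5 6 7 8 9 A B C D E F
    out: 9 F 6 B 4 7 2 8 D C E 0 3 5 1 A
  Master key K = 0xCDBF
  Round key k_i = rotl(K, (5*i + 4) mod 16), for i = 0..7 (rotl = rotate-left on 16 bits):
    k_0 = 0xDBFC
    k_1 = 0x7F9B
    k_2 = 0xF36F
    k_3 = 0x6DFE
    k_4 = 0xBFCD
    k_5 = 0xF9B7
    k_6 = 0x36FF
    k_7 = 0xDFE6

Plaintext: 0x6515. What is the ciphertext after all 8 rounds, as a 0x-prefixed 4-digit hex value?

s_0 = plaintext = 0x6515
s_1 = Round(s_0, k_0) = 0x1579
s_2 = Round(s_1, k_1) = 0x7903
s_3 = Round(s_2, k_2) = 0x035A
s_4 = Round(s_3, k_3) = 0x5AE7
s_5 = Round(s_4, k_4) = 0xE734
s_6 = Round(s_5, k_5) = 0x343C
s_7 = Round(s_6, k_6) = 0x3C0F
s_8 = Round(s_7, k_7) = 0x0F20

0x0F20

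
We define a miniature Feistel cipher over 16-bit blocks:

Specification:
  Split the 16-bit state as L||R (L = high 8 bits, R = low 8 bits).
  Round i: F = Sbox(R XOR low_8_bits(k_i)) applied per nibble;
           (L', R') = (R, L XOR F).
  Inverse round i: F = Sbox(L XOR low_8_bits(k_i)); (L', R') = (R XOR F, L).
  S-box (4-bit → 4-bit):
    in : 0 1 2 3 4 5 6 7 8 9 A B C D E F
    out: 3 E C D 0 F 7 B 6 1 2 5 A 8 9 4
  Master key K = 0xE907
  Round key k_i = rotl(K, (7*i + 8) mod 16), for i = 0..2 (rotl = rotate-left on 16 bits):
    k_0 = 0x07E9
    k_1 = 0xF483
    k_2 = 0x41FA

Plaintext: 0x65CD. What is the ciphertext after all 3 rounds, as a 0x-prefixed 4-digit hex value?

0x0AE6

s_0 = plaintext = 0x65CD
s_1 = Round(s_0, k_0) = 0xCDA5
s_2 = Round(s_1, k_1) = 0xA50A
s_3 = Round(s_2, k_2) = 0x0AE6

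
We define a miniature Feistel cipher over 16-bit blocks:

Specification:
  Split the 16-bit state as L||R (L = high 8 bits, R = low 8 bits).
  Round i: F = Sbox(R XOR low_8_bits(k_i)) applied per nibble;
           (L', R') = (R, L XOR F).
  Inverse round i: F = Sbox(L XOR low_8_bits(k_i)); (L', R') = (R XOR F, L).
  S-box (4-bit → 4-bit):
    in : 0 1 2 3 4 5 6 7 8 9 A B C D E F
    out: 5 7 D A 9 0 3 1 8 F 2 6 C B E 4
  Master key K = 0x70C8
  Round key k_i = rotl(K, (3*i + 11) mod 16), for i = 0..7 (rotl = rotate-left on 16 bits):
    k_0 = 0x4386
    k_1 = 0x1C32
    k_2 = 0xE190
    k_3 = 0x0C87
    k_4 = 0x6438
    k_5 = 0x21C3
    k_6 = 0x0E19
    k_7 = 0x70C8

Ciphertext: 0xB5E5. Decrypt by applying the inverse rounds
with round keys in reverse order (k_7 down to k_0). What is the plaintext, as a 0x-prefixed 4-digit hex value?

0x2B80

s_0 = ciphertext = 0xB5E5
s_1 = InvRound(s_0, k_7) = 0xFEB5
s_2 = InvRound(s_1, k_6) = 0x54FE
s_3 = InvRound(s_2, k_5) = 0x0F54
s_4 = InvRound(s_3, k_4) = 0xF50F
s_5 = InvRound(s_4, k_3) = 0x12F5
s_6 = InvRound(s_5, k_2) = 0x7812
s_7 = InvRound(s_6, k_1) = 0x8078
s_8 = InvRound(s_7, k_0) = 0x2B80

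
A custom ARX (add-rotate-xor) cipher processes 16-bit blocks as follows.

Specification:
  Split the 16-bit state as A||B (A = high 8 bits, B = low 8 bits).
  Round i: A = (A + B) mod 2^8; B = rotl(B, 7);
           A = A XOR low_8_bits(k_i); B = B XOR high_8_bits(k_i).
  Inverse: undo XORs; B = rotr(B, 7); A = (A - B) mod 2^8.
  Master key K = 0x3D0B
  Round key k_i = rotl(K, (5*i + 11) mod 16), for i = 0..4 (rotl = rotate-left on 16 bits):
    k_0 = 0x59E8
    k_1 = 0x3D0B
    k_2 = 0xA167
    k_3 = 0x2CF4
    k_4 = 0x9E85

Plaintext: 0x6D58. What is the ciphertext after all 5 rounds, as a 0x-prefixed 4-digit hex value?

0xEF10

s_0 = plaintext = 0x6D58
s_1 = Round(s_0, k_0) = 0x2D75
s_2 = Round(s_1, k_1) = 0xA987
s_3 = Round(s_2, k_2) = 0x5762
s_4 = Round(s_3, k_3) = 0x4D1D
s_5 = Round(s_4, k_4) = 0xEF10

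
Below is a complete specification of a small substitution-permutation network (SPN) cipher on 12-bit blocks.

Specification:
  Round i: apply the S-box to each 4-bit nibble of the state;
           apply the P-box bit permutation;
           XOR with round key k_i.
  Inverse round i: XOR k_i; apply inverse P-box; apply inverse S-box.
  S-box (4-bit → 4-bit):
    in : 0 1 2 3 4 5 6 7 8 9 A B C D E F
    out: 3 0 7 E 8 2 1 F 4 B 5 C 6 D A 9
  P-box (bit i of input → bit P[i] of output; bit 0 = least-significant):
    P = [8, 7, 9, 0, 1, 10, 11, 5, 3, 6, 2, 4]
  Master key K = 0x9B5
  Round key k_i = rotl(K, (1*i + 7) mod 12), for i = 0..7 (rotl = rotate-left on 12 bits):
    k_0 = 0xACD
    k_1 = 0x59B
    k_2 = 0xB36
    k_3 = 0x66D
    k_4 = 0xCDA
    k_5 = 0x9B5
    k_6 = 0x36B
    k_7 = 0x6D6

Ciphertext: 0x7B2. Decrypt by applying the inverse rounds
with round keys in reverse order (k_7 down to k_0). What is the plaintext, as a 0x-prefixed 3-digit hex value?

s_0 = ciphertext = 0x7B2
s_1 = InvRound(s_0, k_7) = 0xC46
s_2 = InvRound(s_1, k_6) = 0xA3D
s_3 = InvRound(s_2, k_5) = 0x612
s_4 = InvRound(s_3, k_4) = 0x08C
s_5 = InvRound(s_4, k_3) = 0x5E3
s_6 = InvRound(s_5, k_2) = 0x3C3
s_7 = InvRound(s_6, k_1) = 0x958
s_8 = InvRound(s_7, k_0) = 0xB17

0xB17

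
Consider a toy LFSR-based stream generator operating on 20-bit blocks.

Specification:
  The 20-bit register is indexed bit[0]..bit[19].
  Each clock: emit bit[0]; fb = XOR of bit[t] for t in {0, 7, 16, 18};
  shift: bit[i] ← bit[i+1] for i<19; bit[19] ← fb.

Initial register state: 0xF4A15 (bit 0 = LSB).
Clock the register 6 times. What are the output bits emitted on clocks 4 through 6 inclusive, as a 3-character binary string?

010

reg_0 = 0xF4A15
clock 1: out=1, reg = 0xFA50A
clock 2: out=0, reg = 0x7D285
clock 3: out=1, reg = 0x3E942
clock 4: out=0, reg = 0x9F4A1
clock 5: out=1, reg = 0xCFA50
clock 6: out=0, reg = 0xE7D28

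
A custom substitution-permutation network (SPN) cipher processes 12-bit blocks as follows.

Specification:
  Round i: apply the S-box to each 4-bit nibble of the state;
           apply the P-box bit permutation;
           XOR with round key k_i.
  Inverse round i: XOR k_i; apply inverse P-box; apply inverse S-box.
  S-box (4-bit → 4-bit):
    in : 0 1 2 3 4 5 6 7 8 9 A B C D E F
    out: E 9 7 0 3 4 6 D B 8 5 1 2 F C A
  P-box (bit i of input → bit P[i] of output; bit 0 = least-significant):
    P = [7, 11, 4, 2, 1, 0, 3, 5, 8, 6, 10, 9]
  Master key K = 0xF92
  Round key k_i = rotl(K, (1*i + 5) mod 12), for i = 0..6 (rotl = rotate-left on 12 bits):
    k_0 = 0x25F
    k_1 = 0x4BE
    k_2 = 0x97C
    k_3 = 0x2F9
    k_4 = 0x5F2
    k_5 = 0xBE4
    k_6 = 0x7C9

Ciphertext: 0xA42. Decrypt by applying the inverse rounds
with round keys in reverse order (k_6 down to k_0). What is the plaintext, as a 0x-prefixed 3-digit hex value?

s_0 = ciphertext = 0xA42
s_1 = InvRound(s_0, k_6) = 0xA24
s_2 = InvRound(s_1, k_5) = 0x43B
s_3 = InvRound(s_2, k_4) = 0x46B
s_4 = InvRound(s_3, k_3) = 0xEBA
s_5 = InvRound(s_4, k_2) = 0xDB1
s_6 = InvRound(s_5, k_1) = 0xB2F
s_7 = InvRound(s_6, k_0) = 0x496

0x496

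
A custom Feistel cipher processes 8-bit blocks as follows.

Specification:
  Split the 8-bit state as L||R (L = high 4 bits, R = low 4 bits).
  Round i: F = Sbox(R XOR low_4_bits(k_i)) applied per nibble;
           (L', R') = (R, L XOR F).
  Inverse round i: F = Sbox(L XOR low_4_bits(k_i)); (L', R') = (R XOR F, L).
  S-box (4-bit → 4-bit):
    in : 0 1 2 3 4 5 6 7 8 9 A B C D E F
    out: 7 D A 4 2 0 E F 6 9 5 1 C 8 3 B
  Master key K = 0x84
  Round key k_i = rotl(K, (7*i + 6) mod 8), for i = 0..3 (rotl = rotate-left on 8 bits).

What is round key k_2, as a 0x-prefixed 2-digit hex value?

K = 0x84
k_0 = rotl(K, (7*0+6) mod 8) = rotl(K, 6) = 0x21
k_1 = rotl(K, (7*1+6) mod 8) = rotl(K, 5) = 0x90
k_2 = rotl(K, (7*2+6) mod 8) = rotl(K, 4) = 0x48

0x48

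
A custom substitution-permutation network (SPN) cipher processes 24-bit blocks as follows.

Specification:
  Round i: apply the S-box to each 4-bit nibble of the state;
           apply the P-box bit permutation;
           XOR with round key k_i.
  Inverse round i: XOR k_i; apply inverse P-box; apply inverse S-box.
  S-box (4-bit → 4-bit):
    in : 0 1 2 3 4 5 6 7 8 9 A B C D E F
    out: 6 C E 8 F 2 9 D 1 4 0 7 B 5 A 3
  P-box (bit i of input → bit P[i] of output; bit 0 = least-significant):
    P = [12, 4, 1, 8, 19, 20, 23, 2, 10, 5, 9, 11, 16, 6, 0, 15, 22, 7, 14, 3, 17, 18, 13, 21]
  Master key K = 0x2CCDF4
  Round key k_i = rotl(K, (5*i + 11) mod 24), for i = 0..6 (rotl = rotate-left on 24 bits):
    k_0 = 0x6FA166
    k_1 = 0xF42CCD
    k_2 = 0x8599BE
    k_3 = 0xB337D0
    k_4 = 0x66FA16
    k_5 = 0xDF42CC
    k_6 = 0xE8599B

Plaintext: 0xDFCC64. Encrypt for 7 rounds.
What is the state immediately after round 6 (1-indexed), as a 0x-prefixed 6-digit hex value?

0x7FBC38

s_0 = plaintext = 0xDFCC64
s_1 = Round(s_0, k_0) = 0x241C90
s_2 = Round(s_1, k_1) = 0x10C076
s_3 = Round(s_2, k_2) = 0x2C6A5A
s_4 = Round(s_3, k_3) = 0xC69758
s_5 = Round(s_4, k_4) = 0x10E41F
s_6 = Round(s_5, k_5) = 0x7FBC38
s_7 = Round(s_6, k_6) = 0x8B657E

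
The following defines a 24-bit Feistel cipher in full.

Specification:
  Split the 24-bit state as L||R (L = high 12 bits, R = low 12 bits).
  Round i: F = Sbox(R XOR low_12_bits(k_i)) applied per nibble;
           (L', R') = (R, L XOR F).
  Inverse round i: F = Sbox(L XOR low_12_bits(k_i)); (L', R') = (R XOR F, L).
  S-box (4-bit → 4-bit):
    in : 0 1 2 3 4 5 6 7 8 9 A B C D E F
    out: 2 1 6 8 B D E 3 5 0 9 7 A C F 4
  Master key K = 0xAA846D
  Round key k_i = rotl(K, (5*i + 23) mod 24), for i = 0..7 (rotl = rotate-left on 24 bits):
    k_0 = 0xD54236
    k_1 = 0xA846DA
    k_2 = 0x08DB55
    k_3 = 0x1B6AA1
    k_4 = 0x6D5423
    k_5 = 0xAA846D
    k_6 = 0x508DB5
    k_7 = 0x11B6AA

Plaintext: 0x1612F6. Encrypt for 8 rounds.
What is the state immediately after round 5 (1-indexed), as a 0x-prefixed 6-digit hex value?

0x9FF471

s_0 = plaintext = 0x1612F6
s_1 = Round(s_0, k_0) = 0x2F63C3
s_2 = Round(s_1, k_1) = 0x3C3FE6
s_3 = Round(s_2, k_2) = 0xFE68BB
s_4 = Round(s_3, k_3) = 0x8BB9FF
s_5 = Round(s_4, k_4) = 0x9FF471
s_6 = Round(s_5, k_5) = 0x471BE5
s_7 = Round(s_6, k_6) = 0xBE5AA3
s_8 = Round(s_7, k_7) = 0xAA31C5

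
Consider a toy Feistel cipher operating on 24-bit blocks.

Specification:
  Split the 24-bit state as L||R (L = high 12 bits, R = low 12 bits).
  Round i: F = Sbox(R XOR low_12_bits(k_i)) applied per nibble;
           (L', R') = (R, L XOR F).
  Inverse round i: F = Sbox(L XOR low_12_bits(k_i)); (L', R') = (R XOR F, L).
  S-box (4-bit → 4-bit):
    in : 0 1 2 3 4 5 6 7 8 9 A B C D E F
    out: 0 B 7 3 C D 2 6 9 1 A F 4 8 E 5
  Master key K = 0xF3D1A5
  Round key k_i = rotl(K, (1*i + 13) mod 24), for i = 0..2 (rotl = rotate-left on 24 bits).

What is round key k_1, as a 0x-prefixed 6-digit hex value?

K = 0xF3D1A5
k_0 = rotl(K, (1*0+13) mod 24) = rotl(K, 13) = 0x34BE7A
k_1 = rotl(K, (1*1+13) mod 24) = rotl(K, 14) = 0x697CF4

0x697CF4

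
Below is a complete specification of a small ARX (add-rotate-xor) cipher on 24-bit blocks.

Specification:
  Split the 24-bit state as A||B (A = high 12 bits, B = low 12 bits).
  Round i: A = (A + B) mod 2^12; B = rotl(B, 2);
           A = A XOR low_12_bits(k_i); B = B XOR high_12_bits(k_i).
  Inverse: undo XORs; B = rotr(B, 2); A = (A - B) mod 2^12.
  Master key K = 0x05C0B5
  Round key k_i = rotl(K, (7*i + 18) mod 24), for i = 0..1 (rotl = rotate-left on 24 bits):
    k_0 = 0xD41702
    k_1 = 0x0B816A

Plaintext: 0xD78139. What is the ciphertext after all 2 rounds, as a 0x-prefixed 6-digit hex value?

0x23262E

s_0 = plaintext = 0xD78139
s_1 = Round(s_0, k_0) = 0x9B39A5
s_2 = Round(s_1, k_1) = 0x23262E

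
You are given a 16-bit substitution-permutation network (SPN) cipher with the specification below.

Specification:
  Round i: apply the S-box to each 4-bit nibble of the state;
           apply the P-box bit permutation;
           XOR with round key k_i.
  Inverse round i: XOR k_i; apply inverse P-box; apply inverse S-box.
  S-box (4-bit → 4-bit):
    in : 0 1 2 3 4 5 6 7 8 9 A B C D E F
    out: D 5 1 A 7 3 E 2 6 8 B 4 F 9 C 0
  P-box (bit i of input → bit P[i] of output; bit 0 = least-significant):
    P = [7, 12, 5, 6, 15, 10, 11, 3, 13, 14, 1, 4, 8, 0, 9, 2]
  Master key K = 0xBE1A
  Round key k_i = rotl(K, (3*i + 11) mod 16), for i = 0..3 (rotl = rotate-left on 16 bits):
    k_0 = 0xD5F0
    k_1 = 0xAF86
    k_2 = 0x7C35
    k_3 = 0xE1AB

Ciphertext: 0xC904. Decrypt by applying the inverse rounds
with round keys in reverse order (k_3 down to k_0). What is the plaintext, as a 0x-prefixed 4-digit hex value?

s_0 = ciphertext = 0xC904
s_1 = InvRound(s_0, k_3) = 0x31E1
s_2 = InvRound(s_1, k_2) = 0xD38D
s_3 = InvRound(s_2, k_1) = 0x7467
s_4 = InvRound(s_3, k_0) = 0xA022

0xA022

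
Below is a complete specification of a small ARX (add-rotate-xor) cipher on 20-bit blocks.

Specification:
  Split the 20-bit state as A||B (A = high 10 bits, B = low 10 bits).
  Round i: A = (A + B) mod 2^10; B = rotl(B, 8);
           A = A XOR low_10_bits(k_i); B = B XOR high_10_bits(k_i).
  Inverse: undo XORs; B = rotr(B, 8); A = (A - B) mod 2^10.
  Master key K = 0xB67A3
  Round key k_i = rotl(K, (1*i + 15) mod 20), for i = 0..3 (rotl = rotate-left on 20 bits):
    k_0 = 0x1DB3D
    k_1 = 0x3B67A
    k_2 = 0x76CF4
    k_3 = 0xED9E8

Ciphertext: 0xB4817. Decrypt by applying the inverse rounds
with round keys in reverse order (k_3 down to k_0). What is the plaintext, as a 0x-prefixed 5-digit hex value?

0x3283E

s_0 = ciphertext = 0xB4817
s_1 = InvRound(s_0, k_3) = 0x2CE87
s_2 = InvRound(s_1, k_2) = 0xB5173
s_3 = InvRound(s_2, k_1) = 0x8D679
s_4 = InvRound(s_3, k_0) = 0x3283E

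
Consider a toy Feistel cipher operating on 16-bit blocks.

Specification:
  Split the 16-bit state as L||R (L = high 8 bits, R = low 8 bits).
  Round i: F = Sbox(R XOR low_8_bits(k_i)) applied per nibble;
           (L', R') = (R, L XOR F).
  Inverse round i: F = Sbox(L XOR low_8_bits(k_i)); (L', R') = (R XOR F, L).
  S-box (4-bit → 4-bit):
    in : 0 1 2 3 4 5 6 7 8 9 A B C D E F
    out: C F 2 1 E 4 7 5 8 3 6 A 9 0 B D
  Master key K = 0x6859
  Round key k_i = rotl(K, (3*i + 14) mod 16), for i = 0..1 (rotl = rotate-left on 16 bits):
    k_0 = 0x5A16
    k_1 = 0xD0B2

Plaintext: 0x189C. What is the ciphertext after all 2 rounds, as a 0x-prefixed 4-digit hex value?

s_0 = plaintext = 0x189C
s_1 = Round(s_0, k_0) = 0x9C9E
s_2 = Round(s_1, k_1) = 0x9EB5

0x9EB5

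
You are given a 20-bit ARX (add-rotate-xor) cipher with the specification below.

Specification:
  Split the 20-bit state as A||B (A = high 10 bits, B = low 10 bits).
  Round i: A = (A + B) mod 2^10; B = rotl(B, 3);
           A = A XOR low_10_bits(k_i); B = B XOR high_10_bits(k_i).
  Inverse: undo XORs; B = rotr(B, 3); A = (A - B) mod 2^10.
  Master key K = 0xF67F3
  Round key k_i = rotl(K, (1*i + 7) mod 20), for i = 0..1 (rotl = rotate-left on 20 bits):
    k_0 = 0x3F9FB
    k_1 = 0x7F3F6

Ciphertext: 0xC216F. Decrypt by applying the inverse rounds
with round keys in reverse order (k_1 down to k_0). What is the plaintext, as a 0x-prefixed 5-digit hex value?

0x1AA2D

s_0 = ciphertext = 0xC216F
s_1 = InvRound(s_0, k_1) = 0xDB192
s_2 = InvRound(s_1, k_0) = 0x1AA2D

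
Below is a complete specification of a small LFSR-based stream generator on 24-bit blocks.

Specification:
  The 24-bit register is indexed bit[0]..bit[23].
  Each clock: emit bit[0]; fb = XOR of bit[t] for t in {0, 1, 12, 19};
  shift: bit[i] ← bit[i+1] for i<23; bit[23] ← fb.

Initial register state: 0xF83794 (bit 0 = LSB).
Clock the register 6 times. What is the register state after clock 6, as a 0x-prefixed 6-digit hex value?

reg_0 = 0xF83794
clock 1: out=0, reg = 0x7C1BCA
clock 2: out=0, reg = 0xBE0DE5
clock 3: out=1, reg = 0x5F06F2
clock 4: out=0, reg = 0x2F8379
clock 5: out=1, reg = 0x17C1BC
clock 6: out=0, reg = 0x0BE0DE

0x0BE0DE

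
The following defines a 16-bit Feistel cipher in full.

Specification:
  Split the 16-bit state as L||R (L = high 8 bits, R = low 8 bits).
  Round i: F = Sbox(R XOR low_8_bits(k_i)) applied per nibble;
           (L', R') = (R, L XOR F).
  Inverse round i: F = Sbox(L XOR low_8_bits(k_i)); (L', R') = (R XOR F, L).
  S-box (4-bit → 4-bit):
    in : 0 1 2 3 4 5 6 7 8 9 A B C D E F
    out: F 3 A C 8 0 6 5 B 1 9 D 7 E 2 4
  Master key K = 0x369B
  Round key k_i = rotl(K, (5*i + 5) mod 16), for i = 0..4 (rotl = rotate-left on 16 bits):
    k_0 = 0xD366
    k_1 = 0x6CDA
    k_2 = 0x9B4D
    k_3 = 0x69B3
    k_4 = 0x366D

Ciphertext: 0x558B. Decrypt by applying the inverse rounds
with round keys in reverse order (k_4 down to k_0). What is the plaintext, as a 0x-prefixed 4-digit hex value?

s_0 = ciphertext = 0x558B
s_1 = InvRound(s_0, k_4) = 0x4055
s_2 = InvRound(s_1, k_3) = 0x1940
s_3 = InvRound(s_2, k_2) = 0x4819
s_4 = InvRound(s_3, k_1) = 0x0348
s_5 = InvRound(s_4, k_0) = 0x2803

0x2803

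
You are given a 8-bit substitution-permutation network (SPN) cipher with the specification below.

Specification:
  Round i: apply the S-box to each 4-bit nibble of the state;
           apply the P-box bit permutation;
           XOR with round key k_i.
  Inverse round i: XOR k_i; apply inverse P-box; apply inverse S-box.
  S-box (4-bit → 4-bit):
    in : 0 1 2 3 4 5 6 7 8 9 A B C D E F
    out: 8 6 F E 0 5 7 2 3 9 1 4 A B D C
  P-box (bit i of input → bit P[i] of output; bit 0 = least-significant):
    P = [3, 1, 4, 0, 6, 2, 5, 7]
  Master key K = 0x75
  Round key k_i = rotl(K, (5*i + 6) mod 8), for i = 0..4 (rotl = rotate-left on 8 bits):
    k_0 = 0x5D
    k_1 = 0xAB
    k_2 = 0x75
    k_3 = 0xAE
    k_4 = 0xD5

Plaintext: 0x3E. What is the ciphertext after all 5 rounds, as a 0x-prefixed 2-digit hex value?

s_0 = plaintext = 0x3E
s_1 = Round(s_0, k_0) = 0xE0
s_2 = Round(s_1, k_1) = 0x4A
s_3 = Round(s_2, k_2) = 0x7D
s_4 = Round(s_3, k_3) = 0xA1
s_5 = Round(s_4, k_4) = 0x87

0x87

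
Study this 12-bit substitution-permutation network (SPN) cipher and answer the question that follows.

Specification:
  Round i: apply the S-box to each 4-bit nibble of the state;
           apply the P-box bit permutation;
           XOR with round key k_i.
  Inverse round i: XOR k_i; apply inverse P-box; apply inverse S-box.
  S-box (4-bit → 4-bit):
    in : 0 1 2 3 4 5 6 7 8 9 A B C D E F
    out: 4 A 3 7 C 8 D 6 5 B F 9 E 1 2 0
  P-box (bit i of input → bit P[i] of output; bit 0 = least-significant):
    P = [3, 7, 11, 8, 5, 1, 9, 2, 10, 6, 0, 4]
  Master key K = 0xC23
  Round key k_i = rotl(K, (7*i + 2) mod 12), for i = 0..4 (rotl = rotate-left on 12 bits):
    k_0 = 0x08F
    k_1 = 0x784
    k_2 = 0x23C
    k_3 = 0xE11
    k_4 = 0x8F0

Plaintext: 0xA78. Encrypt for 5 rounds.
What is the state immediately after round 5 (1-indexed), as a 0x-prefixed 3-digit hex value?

s_0 = plaintext = 0xA78
s_1 = Round(s_0, k_0) = 0xED4
s_2 = Round(s_1, k_1) = 0xEE4
s_3 = Round(s_2, k_2) = 0xB7E
s_4 = Round(s_3, k_3) = 0x883
s_5 = Round(s_4, k_4) = 0x659

0x659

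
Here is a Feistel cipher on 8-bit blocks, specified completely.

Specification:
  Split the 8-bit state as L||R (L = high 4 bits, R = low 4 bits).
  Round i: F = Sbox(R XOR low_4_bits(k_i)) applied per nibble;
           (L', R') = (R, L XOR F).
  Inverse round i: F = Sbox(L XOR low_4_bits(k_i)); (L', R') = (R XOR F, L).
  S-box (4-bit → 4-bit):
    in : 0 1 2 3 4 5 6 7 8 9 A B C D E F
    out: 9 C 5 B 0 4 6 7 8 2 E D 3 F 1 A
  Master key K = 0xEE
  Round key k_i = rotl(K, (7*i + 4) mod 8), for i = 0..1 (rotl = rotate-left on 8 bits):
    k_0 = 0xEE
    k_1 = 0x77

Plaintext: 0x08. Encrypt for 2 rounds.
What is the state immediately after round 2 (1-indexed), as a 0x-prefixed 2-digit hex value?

0x64

s_0 = plaintext = 0x08
s_1 = Round(s_0, k_0) = 0x86
s_2 = Round(s_1, k_1) = 0x64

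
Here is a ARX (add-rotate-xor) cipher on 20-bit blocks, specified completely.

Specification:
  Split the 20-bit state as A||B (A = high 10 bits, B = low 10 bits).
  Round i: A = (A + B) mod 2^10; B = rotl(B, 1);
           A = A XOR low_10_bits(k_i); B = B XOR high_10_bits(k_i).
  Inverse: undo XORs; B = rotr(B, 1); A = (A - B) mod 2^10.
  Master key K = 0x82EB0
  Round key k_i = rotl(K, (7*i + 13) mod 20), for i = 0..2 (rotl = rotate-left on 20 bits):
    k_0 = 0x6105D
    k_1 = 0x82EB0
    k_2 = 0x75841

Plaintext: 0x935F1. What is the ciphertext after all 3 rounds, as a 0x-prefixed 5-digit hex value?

s_0 = plaintext = 0x935F1
s_1 = Round(s_0, k_0) = 0x18E66
s_2 = Round(s_1, k_1) = 0x1E6C6
s_3 = Round(s_2, k_2) = 0xDF85B

0xDF85B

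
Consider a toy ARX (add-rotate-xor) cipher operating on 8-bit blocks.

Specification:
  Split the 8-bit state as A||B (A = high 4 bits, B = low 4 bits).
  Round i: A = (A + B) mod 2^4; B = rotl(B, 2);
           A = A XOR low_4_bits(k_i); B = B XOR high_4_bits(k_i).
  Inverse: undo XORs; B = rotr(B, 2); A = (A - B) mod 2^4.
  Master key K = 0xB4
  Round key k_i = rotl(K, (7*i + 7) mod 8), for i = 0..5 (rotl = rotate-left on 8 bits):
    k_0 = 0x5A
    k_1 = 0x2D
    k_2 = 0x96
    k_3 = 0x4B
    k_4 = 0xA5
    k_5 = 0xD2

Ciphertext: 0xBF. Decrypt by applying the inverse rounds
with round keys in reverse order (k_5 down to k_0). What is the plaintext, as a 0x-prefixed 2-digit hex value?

s_0 = ciphertext = 0xBF
s_1 = InvRound(s_0, k_5) = 0x18
s_2 = InvRound(s_1, k_4) = 0xC8
s_3 = InvRound(s_2, k_3) = 0x43
s_4 = InvRound(s_3, k_2) = 0x8A
s_5 = InvRound(s_4, k_1) = 0x32
s_6 = InvRound(s_5, k_0) = 0xCD

0xCD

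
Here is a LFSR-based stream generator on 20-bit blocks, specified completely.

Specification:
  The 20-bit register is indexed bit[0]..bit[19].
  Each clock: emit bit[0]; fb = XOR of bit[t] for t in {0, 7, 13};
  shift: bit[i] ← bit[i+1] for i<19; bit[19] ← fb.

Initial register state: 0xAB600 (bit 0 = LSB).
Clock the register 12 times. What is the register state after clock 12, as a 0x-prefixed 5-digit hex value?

reg_0 = 0xAB600
clock 1: out=0, reg = 0xD5B00
clock 2: out=0, reg = 0x6AD80
clock 3: out=0, reg = 0x356C0
clock 4: out=0, reg = 0x9AB60
clock 5: out=0, reg = 0xCD5B0
clock 6: out=0, reg = 0xE6AD8
clock 7: out=0, reg = 0x7356C
clock 8: out=0, reg = 0xB9AB6
clock 9: out=0, reg = 0xDCD5B
clock 10: out=1, reg = 0xEE6AD
clock 11: out=1, reg = 0xF7356
clock 12: out=0, reg = 0xFB9AB

0xFB9AB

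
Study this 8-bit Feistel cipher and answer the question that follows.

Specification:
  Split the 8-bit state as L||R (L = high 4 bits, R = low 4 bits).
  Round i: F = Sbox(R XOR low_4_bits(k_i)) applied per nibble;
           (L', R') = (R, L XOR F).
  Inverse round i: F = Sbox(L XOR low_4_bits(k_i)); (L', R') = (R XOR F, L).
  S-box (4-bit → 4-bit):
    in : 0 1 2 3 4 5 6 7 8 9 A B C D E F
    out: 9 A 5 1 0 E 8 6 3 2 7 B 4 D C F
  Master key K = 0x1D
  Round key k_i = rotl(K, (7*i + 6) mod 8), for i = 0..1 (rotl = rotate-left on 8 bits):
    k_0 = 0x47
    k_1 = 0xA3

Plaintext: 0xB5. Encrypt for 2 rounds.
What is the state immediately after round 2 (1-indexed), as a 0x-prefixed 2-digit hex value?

0xE8

s_0 = plaintext = 0xB5
s_1 = Round(s_0, k_0) = 0x5E
s_2 = Round(s_1, k_1) = 0xE8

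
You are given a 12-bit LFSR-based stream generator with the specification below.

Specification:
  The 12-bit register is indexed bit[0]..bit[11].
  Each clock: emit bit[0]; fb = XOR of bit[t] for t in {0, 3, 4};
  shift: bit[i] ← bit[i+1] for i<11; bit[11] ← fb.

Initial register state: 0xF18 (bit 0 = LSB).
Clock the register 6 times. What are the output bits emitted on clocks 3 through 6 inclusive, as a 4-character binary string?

reg_0 = 0xF18
clock 1: out=0, reg = 0x78C
clock 2: out=0, reg = 0xBC6
clock 3: out=0, reg = 0x5E3
clock 4: out=1, reg = 0xAF1
clock 5: out=1, reg = 0x578
clock 6: out=0, reg = 0x2BC

0110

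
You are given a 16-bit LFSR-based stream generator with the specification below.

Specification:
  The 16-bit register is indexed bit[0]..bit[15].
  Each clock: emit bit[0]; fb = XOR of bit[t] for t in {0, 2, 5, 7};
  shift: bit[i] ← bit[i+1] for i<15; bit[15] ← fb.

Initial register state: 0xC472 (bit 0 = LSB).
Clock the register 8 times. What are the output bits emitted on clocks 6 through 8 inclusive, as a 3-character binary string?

reg_0 = 0xC472
clock 1: out=0, reg = 0xE239
clock 2: out=1, reg = 0x711C
clock 3: out=0, reg = 0xB88E
clock 4: out=0, reg = 0x5C47
clock 5: out=1, reg = 0x2E23
clock 6: out=1, reg = 0x1711
clock 7: out=1, reg = 0x8B88
clock 8: out=0, reg = 0xC5C4

110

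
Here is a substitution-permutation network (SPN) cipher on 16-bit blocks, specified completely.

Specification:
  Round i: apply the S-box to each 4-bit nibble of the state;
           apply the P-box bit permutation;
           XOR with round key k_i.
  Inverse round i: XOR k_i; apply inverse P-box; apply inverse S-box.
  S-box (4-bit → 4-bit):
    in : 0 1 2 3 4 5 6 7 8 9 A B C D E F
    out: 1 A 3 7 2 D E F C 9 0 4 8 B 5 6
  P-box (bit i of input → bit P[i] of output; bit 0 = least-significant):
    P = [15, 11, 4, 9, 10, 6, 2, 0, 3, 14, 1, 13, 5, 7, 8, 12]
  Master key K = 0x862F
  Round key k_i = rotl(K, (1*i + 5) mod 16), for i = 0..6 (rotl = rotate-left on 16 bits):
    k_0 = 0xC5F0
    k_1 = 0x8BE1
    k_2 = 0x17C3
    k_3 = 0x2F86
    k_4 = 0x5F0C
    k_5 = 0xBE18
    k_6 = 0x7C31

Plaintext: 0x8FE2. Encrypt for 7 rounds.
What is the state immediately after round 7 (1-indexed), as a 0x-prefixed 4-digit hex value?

0xD213

s_0 = plaintext = 0x8FE2
s_1 = Round(s_0, k_0) = 0x18F6
s_2 = Round(s_1, k_1) = 0xB137
s_3 = Round(s_2, k_2) = 0xF897
s_4 = Round(s_3, k_3) = 0x8015
s_5 = Round(s_4, k_4) = 0xCC55
s_6 = Round(s_5, k_5) = 0x080D
s_7 = Round(s_6, k_6) = 0xD213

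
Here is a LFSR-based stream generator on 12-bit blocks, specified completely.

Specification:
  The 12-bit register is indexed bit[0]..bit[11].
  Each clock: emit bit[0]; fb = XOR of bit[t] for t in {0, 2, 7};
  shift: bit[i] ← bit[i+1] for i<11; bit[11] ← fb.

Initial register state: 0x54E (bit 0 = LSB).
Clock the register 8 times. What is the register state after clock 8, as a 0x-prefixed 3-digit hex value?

0xF75

reg_0 = 0x54E
clock 1: out=0, reg = 0xAA7
clock 2: out=1, reg = 0xD53
clock 3: out=1, reg = 0xEA9
clock 4: out=1, reg = 0x754
clock 5: out=0, reg = 0xBAA
clock 6: out=0, reg = 0xDD5
clock 7: out=1, reg = 0xEEA
clock 8: out=0, reg = 0xF75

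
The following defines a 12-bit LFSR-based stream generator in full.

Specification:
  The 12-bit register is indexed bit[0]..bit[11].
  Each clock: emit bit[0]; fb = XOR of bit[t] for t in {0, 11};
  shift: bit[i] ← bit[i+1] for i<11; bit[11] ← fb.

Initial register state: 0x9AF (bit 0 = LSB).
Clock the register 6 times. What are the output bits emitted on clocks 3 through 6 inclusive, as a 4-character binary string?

1101

reg_0 = 0x9AF
clock 1: out=1, reg = 0x4D7
clock 2: out=1, reg = 0xA6B
clock 3: out=1, reg = 0x535
clock 4: out=1, reg = 0xA9A
clock 5: out=0, reg = 0xD4D
clock 6: out=1, reg = 0x6A6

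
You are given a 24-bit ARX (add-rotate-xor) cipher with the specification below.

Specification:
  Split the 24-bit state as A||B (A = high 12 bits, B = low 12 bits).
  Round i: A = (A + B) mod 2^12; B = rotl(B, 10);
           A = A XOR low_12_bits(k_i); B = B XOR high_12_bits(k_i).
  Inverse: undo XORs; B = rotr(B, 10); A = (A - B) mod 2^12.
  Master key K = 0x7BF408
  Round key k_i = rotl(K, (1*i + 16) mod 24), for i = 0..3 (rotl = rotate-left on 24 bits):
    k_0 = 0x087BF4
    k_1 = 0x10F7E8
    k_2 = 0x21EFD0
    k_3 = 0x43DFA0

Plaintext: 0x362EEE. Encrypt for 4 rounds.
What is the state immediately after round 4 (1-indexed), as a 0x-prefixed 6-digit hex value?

s_0 = plaintext = 0x362EEE
s_1 = Round(s_0, k_0) = 0x9A4B3C
s_2 = Round(s_1, k_1) = 0x3083C0
s_3 = Round(s_2, k_2) = 0x9182EE
s_4 = Round(s_3, k_3) = 0x3A6C86

0x3A6C86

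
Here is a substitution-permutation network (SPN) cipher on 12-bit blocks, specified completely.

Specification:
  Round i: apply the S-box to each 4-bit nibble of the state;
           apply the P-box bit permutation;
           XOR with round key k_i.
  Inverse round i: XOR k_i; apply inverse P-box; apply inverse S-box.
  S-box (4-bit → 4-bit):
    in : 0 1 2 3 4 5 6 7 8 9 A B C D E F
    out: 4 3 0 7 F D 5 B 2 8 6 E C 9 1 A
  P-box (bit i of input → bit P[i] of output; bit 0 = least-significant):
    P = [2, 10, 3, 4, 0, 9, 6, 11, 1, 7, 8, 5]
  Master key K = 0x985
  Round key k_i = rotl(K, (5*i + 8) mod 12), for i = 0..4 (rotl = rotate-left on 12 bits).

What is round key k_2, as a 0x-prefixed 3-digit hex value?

0x166

K = 0x985
k_0 = rotl(K, (5*0+8) mod 12) = rotl(K, 8) = 0x598
k_1 = rotl(K, (5*1+8) mod 12) = rotl(K, 1) = 0x30B
k_2 = rotl(K, (5*2+8) mod 12) = rotl(K, 6) = 0x166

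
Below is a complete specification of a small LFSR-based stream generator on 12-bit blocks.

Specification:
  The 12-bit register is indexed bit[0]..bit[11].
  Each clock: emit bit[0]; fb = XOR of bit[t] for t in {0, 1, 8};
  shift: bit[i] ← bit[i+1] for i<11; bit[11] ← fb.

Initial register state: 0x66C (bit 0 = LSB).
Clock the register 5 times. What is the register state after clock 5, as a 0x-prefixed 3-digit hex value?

0xE33

reg_0 = 0x66C
clock 1: out=0, reg = 0x336
clock 2: out=0, reg = 0x19B
clock 3: out=1, reg = 0x8CD
clock 4: out=1, reg = 0xC66
clock 5: out=0, reg = 0xE33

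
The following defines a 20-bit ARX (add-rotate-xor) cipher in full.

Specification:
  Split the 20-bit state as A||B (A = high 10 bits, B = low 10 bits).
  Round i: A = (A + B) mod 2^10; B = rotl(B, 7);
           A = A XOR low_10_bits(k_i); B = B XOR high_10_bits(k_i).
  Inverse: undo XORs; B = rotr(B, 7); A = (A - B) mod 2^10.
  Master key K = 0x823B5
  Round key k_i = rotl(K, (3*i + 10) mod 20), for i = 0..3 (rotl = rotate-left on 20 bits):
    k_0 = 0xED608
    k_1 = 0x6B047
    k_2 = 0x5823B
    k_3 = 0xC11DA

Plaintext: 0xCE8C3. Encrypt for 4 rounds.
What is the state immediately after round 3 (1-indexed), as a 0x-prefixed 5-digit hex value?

0x7D58D

s_0 = plaintext = 0xCE8C3
s_1 = Round(s_0, k_0) = 0x7D62D
s_2 = Round(s_1, k_1) = 0x19769
s_3 = Round(s_2, k_2) = 0x7D58D
s_4 = Round(s_3, k_3) = 0x961B5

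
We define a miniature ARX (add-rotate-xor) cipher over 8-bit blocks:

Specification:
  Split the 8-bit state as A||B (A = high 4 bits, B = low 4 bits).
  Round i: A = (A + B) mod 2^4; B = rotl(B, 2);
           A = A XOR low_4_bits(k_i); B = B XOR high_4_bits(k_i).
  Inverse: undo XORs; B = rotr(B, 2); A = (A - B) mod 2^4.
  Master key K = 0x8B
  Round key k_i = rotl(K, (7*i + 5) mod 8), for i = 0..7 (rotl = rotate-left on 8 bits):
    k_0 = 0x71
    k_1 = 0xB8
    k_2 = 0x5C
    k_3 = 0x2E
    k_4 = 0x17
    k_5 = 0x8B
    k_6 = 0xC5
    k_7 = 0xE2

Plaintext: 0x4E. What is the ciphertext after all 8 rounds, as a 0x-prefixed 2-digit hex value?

s_0 = plaintext = 0x4E
s_1 = Round(s_0, k_0) = 0x3C
s_2 = Round(s_1, k_1) = 0x78
s_3 = Round(s_2, k_2) = 0x37
s_4 = Round(s_3, k_3) = 0x4F
s_5 = Round(s_4, k_4) = 0x4E
s_6 = Round(s_5, k_5) = 0x93
s_7 = Round(s_6, k_6) = 0x90
s_8 = Round(s_7, k_7) = 0xBE

0xBE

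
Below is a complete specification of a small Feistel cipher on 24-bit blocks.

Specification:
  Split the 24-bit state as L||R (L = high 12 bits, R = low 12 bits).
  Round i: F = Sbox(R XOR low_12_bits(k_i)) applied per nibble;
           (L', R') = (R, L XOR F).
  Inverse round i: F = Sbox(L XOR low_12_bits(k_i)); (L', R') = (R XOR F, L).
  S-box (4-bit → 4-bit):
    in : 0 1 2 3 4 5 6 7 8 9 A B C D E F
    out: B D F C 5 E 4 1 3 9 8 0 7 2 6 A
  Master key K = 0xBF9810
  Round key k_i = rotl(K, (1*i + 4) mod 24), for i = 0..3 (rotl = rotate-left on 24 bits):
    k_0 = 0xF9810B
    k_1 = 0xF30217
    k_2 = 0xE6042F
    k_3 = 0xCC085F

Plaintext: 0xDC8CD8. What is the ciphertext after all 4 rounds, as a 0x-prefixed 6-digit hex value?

s_0 = plaintext = 0xDC8CD8
s_1 = Round(s_0, k_0) = 0xCD8FE4
s_2 = Round(s_1, k_1) = 0xFE4E74
s_3 = Round(s_2, k_2) = 0xE74704
s_4 = Round(s_3, k_3) = 0x704494

0x704494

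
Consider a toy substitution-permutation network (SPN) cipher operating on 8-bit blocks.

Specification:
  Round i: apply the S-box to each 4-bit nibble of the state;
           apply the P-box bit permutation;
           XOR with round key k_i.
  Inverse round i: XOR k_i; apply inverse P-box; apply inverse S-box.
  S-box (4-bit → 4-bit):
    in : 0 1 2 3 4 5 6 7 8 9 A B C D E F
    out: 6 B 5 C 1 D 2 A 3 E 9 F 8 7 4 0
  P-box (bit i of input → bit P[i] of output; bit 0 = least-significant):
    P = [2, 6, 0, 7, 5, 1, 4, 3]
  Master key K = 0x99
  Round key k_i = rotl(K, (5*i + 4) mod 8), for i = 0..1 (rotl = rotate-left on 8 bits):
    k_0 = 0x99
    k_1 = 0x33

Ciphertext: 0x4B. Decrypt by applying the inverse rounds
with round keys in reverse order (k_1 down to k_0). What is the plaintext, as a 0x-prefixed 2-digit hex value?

0x7B

s_0 = ciphertext = 0x4B
s_1 = InvRound(s_0, k_1) = 0x56
s_2 = InvRound(s_1, k_0) = 0x7B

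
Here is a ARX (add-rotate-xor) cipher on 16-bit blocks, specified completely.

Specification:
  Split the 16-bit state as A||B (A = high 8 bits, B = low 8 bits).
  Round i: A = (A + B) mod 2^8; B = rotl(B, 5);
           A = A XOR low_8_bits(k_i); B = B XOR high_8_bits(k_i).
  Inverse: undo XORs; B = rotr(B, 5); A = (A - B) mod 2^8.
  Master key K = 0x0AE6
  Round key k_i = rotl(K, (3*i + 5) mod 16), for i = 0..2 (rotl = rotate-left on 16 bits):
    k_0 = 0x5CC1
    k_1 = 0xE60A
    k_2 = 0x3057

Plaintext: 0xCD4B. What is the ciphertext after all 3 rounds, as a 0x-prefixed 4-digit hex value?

s_0 = plaintext = 0xCD4B
s_1 = Round(s_0, k_0) = 0xD935
s_2 = Round(s_1, k_1) = 0x0440
s_3 = Round(s_2, k_2) = 0x1338

0x1338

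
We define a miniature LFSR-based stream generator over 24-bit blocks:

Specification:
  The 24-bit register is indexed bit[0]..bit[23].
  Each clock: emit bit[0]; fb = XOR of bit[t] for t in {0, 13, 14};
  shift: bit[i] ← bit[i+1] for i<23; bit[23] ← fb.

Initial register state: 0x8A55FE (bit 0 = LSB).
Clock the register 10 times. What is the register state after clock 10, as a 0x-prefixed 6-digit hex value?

reg_0 = 0x8A55FE
clock 1: out=0, reg = 0xC52AFF
clock 2: out=1, reg = 0x62957F
clock 3: out=1, reg = 0xB14ABF
clock 4: out=1, reg = 0x58A55F
clock 5: out=1, reg = 0x2C52AF
clock 6: out=1, reg = 0x162957
clock 7: out=1, reg = 0x0B14AB
clock 8: out=1, reg = 0x858A55
clock 9: out=1, reg = 0xC2C52A
clock 10: out=0, reg = 0xE16295

0xE16295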